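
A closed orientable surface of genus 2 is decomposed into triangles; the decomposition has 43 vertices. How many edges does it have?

χ = 2 − 2·2 = -2, and every face is a triangle so 3F = 2E.
V − E + F = -2 with E = 3F/2 gives 43 − (3/2 − 1)·F = -2, so F = 90 and E = 135.

135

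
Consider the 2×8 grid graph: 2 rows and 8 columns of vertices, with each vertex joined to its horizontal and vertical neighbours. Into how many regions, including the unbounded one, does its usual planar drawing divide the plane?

8

The grid has V = 2·8 = 16 vertices and E = 2·7 + 8·1 = 22 edges.
F = 2 − V + E = 2 − 16 + 22 = 8.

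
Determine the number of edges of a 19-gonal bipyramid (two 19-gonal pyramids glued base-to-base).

57

A bipyramid over an n-gon has 2n triangular faces and n + 2 vertices: V = 19 + 2 = 21, E = 3·19 = 57, F = 2·19 = 38.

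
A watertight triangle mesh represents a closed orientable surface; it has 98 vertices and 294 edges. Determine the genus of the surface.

Every face is a triangle and each edge borders two faces, so 3F = 2·294, giving F = 196.
χ = V − E + F = 98 − 294 + 196 = 0.
For a closed orientable surface χ = 2 − 2g, so g = (2 − (0))/2 = 1.

1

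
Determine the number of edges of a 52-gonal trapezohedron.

The n-trapezohedron (dual of the n-antiprism) has V = 2·52 + 2 = 106, E = 4·52 = 208, F = 2·52 = 104.

208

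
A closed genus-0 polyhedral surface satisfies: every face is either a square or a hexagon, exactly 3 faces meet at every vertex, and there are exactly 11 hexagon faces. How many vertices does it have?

30

Let x be the number of squares; then F = 11 + x.
Edge–face incidences: 2E = 6·11 + 4·x = 66 + 4x.
Every vertex has degree 3, so 3V = 2E.
Euler: V − E + F = 2 ⇒ (2E)/3 − E + (11 + x) = 2.
Multiply by 6: 2·(2E) − 3·(2E) + 6·(11 + x) = 12, i.e. 66 + 6x − (66 + 4x) = 12.
Collecting terms: 2x = 12, so x = 6.
Then 2E = 66 + 4·6 = 90, so E = 45, V = 2E/3 = 30, F = 11 + 6 = 17.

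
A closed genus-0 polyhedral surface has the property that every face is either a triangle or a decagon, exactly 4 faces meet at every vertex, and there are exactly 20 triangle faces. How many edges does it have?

Let x be the number of decagons; then F = 20 + x.
Edge–face incidences: 2E = 3·20 + 10·x = 60 + 10x.
Every vertex has degree 4, so 4V = 2E.
Euler: V − E + F = 2 ⇒ (2E)/4 − E + (20 + x) = 2.
Multiply by 8: 2·(2E) − 4·(2E) + 8·(20 + x) = 16, i.e. 160 + 8x − 2·(60 + 10x) = 16.
Collecting terms: −12x + 40 = 16, so −12x = −24, so x = 2.
Then 2E = 60 + 10·2 = 80, so E = 40, V = 2E/4 = 20, F = 20 + 2 = 22.

40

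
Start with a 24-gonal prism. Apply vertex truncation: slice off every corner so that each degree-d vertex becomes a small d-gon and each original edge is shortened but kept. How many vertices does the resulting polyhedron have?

144

The base solid has V = 48, E = 72, F = 26.
Truncation replaces each original edge-end by a new vertex, so V′ = 2E = 144.
Each original edge survives, and each old vertex of degree d contributes d new edges; summing degrees gives Σd = 2E, so E′ = E + 2E = 3E = 216.
Each original face survives and each original vertex becomes one new face: F′ = F + V = 74.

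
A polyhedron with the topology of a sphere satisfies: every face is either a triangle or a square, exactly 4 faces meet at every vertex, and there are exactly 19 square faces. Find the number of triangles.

8

Let x be the number of triangles; then F = 19 + x.
Edge–face incidences: 2E = 4·19 + 3·x = 76 + 3x.
Every vertex has degree 4, so 4V = 2E.
Euler: V − E + F = 2 ⇒ (2E)/4 − E + (19 + x) = 2.
Multiply by 8: 2·(2E) − 4·(2E) + 8·(19 + x) = 16, i.e. 152 + 8x − 2·(76 + 3x) = 16.
Collecting terms: 2x = 16, so x = 8.
Then 2E = 76 + 3·8 = 100, so E = 50, V = 2E/4 = 25, F = 19 + 8 = 27.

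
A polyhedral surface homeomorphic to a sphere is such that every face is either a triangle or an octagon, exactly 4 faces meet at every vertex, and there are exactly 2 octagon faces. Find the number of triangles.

16

Let x be the number of triangles; then F = 2 + x.
Edge–face incidences: 2E = 8·2 + 3·x = 16 + 3x.
Every vertex has degree 4, so 4V = 2E.
Euler: V − E + F = 2 ⇒ (2E)/4 − E + (2 + x) = 2.
Multiply by 8: 2·(2E) − 4·(2E) + 8·(2 + x) = 16, i.e. 16 + 8x − 2·(16 + 3x) = 16.
Collecting terms: 2x − 16 = 16, so 2x = 32, so x = 16.
Then 2E = 16 + 3·16 = 64, so E = 32, V = 2E/4 = 16, F = 2 + 16 = 18.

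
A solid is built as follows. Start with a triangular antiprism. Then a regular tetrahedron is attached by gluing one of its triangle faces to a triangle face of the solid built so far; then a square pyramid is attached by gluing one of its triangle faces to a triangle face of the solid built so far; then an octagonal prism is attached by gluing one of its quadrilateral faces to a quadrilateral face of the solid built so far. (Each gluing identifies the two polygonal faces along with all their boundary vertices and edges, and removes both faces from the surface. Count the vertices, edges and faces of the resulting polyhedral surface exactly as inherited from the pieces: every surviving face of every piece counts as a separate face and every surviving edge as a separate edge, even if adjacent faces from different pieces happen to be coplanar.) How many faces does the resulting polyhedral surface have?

21

A triangular antiprism: V=6, E=12, F=8.
Attach a regular tetrahedron (V=4, E=6, F=4) along a 3-gon: merge 3 vertices and 3 edges, delete both glued faces → V=7, E=15, F=10.
Attach a square pyramid (V=5, E=8, F=5) along a 3-gon: merge 3 vertices and 3 edges, delete both glued faces → V=9, E=20, F=13.
Attach an octagonal prism (V=16, E=24, F=10) along a 4-gon: merge 4 vertices and 4 edges, delete both glued faces → V=21, E=40, F=21.
Check: V − E + F = 21 − 40 + 21 = 2.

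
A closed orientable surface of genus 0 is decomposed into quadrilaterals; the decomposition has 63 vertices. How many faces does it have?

61

χ = 2 − 2·0 = 2, and every face is a square so 4F = 2E.
V − E + F = 2 with E = 4F/2 gives 63 − (4/2 − 1)·F = 2, so F = 61 and E = 122.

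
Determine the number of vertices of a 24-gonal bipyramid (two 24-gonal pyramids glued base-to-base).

A bipyramid over an n-gon has 2n triangular faces and n + 2 vertices: V = 24 + 2 = 26, E = 3·24 = 72, F = 2·24 = 48.

26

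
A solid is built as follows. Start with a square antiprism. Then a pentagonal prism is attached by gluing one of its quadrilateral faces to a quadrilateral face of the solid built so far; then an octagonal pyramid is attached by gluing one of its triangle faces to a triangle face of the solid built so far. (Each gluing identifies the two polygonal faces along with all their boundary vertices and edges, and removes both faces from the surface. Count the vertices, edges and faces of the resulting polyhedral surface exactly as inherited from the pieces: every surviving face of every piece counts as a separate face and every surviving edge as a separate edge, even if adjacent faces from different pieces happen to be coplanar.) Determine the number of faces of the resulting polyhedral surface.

A square antiprism: V=8, E=16, F=10.
Attach a pentagonal prism (V=10, E=15, F=7) along a 4-gon: merge 4 vertices and 4 edges, delete both glued faces → V=14, E=27, F=15.
Attach an octagonal pyramid (V=9, E=16, F=9) along a 3-gon: merge 3 vertices and 3 edges, delete both glued faces → V=20, E=40, F=22.
Check: V − E + F = 20 − 40 + 22 = 2.

22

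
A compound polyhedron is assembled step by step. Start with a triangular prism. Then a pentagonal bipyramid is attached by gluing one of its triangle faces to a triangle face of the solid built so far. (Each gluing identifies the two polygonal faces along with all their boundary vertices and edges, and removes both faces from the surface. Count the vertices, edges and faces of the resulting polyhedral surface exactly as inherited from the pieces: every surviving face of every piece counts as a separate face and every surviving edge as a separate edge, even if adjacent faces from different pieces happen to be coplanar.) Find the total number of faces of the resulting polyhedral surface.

13

A triangular prism: V=6, E=9, F=5.
Attach a pentagonal bipyramid (V=7, E=15, F=10) along a 3-gon: merge 3 vertices and 3 edges, delete both glued faces → V=10, E=21, F=13.
Check: V − E + F = 10 − 21 + 13 = 2.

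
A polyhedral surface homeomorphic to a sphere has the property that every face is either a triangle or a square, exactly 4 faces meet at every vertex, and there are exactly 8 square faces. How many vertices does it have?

14

Let x be the number of triangles; then F = 8 + x.
Edge–face incidences: 2E = 4·8 + 3·x = 32 + 3x.
Every vertex has degree 4, so 4V = 2E.
Euler: V − E + F = 2 ⇒ (2E)/4 − E + (8 + x) = 2.
Multiply by 8: 2·(2E) − 4·(2E) + 8·(8 + x) = 16, i.e. 64 + 8x − 2·(32 + 3x) = 16.
Collecting terms: 2x = 16, so x = 8.
Then 2E = 32 + 3·8 = 56, so E = 28, V = 2E/4 = 14, F = 8 + 8 = 16.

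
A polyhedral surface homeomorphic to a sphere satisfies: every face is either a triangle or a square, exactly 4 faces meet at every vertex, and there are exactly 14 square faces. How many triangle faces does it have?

8

Let x be the number of triangles; then F = 14 + x.
Edge–face incidences: 2E = 4·14 + 3·x = 56 + 3x.
Every vertex has degree 4, so 4V = 2E.
Euler: V − E + F = 2 ⇒ (2E)/4 − E + (14 + x) = 2.
Multiply by 8: 2·(2E) − 4·(2E) + 8·(14 + x) = 16, i.e. 112 + 8x − 2·(56 + 3x) = 16.
Collecting terms: 2x = 16, so x = 8.
Then 2E = 56 + 3·8 = 80, so E = 40, V = 2E/4 = 20, F = 14 + 8 = 22.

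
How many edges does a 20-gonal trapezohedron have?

The n-trapezohedron (dual of the n-antiprism) has V = 2·20 + 2 = 42, E = 4·20 = 80, F = 2·20 = 40.

80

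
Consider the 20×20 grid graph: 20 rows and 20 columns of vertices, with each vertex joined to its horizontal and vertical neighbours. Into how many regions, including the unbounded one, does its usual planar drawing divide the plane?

The grid has V = 20·20 = 400 vertices and E = 20·19 + 20·19 = 760 edges.
F = 2 − V + E = 2 − 400 + 760 = 362.

362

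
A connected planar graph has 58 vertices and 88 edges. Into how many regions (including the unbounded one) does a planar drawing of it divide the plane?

32

Euler's formula for a connected plane graph: V − E + F = 2, so F = 2 − 58 + 88 = 32.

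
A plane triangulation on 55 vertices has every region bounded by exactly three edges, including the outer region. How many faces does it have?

106

In a plane triangulation 3F = 2E and V − E + F = 2, so F = 2V − 4 = 2·55 − 4 = 106.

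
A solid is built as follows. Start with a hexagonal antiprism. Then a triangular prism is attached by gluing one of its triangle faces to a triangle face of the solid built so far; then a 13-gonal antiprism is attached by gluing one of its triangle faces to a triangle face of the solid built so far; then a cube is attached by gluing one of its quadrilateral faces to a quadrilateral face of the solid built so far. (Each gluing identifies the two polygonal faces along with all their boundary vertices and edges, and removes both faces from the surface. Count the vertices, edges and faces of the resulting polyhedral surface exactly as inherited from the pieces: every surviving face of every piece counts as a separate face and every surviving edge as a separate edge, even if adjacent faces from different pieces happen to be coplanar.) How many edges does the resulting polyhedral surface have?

A hexagonal antiprism: V=12, E=24, F=14.
Attach a triangular prism (V=6, E=9, F=5) along a 3-gon: merge 3 vertices and 3 edges, delete both glued faces → V=15, E=30, F=17.
Attach a 13-gonal antiprism (V=26, E=52, F=28) along a 3-gon: merge 3 vertices and 3 edges, delete both glued faces → V=38, E=79, F=43.
Attach a cube (V=8, E=12, F=6) along a 4-gon: merge 4 vertices and 4 edges, delete both glued faces → V=42, E=87, F=47.
Check: V − E + F = 42 − 87 + 47 = 2.

87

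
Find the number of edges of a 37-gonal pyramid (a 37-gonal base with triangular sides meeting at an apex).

74

A pyramid on an n-gon base has one n-gon and n triangles: V = 37 + 1 = 38, E = 2·37 = 74, F = 37 + 1 = 38.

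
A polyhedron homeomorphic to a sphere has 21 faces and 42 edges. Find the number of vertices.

Here V − E + F = 2.
V = 2 + E − F = 2 + 42 − 21 = 23.

23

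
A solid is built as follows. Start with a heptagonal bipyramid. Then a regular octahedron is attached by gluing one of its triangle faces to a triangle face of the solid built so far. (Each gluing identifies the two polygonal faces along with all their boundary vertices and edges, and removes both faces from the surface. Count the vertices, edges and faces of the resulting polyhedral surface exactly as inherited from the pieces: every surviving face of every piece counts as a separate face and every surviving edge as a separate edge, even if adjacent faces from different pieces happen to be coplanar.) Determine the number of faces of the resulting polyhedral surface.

20

A heptagonal bipyramid: V=9, E=21, F=14.
Attach a regular octahedron (V=6, E=12, F=8) along a 3-gon: merge 3 vertices and 3 edges, delete both glued faces → V=12, E=30, F=20.
Check: V − E + F = 12 − 30 + 20 = 2.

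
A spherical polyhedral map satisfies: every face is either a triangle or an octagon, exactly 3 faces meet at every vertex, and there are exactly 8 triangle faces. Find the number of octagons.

6

Let x be the number of octagons; then F = 8 + x.
Edge–face incidences: 2E = 3·8 + 8·x = 24 + 8x.
Every vertex has degree 3, so 3V = 2E.
Euler: V − E + F = 2 ⇒ (2E)/3 − E + (8 + x) = 2.
Multiply by 6: 2·(2E) − 3·(2E) + 6·(8 + x) = 12, i.e. 48 + 6x − (24 + 8x) = 12.
Collecting terms: −2x + 24 = 12, so −2x = −12, so x = 6.
Then 2E = 24 + 8·6 = 72, so E = 36, V = 2E/3 = 24, F = 8 + 6 = 14.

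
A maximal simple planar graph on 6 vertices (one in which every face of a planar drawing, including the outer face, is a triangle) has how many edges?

In a plane triangulation 3F = 2E and V − E + F = 2, so E = 3V − 6 = 3·6 − 6 = 12.

12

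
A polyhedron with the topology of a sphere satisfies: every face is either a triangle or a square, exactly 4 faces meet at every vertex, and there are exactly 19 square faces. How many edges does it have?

Let x be the number of triangles; then F = 19 + x.
Edge–face incidences: 2E = 4·19 + 3·x = 76 + 3x.
Every vertex has degree 4, so 4V = 2E.
Euler: V − E + F = 2 ⇒ (2E)/4 − E + (19 + x) = 2.
Multiply by 8: 2·(2E) − 4·(2E) + 8·(19 + x) = 16, i.e. 152 + 8x − 2·(76 + 3x) = 16.
Collecting terms: 2x = 16, so x = 8.
Then 2E = 76 + 3·8 = 100, so E = 50, V = 2E/4 = 25, F = 19 + 8 = 27.

50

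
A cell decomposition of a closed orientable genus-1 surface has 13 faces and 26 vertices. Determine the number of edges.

For a closed orientable surface of genus 1, χ = 2 − 2·1 = 0.
E = V + F − (0) = 26 + 13 − (0) = 39.

39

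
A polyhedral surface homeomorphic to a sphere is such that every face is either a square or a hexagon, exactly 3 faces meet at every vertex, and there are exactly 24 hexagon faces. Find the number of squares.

6

Let x be the number of squares; then F = 24 + x.
Edge–face incidences: 2E = 6·24 + 4·x = 144 + 4x.
Every vertex has degree 3, so 3V = 2E.
Euler: V − E + F = 2 ⇒ (2E)/3 − E + (24 + x) = 2.
Multiply by 6: 2·(2E) − 3·(2E) + 6·(24 + x) = 12, i.e. 144 + 6x − (144 + 4x) = 12.
Collecting terms: 2x = 12, so x = 6.
Then 2E = 144 + 4·6 = 168, so E = 84, V = 2E/3 = 56, F = 24 + 6 = 30.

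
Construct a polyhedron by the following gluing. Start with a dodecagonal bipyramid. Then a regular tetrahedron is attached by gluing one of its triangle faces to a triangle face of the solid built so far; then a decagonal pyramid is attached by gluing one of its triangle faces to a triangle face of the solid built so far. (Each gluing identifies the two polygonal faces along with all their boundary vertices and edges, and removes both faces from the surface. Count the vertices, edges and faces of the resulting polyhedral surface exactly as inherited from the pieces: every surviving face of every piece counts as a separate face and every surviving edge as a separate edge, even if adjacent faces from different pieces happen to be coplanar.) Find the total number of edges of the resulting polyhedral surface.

A dodecagonal bipyramid: V=14, E=36, F=24.
Attach a regular tetrahedron (V=4, E=6, F=4) along a 3-gon: merge 3 vertices and 3 edges, delete both glued faces → V=15, E=39, F=26.
Attach a decagonal pyramid (V=11, E=20, F=11) along a 3-gon: merge 3 vertices and 3 edges, delete both glued faces → V=23, E=56, F=35.
Check: V − E + F = 23 − 56 + 35 = 2.

56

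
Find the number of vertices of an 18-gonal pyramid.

A pyramid on an n-gon base has one n-gon and n triangles: V = 18 + 1 = 19, E = 2·18 = 36, F = 18 + 1 = 19.

19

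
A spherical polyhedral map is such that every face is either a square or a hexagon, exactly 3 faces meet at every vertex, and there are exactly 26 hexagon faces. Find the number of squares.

Let x be the number of squares; then F = 26 + x.
Edge–face incidences: 2E = 6·26 + 4·x = 156 + 4x.
Every vertex has degree 3, so 3V = 2E.
Euler: V − E + F = 2 ⇒ (2E)/3 − E + (26 + x) = 2.
Multiply by 6: 2·(2E) − 3·(2E) + 6·(26 + x) = 12, i.e. 156 + 6x − (156 + 4x) = 12.
Collecting terms: 2x = 12, so x = 6.
Then 2E = 156 + 4·6 = 180, so E = 90, V = 2E/3 = 60, F = 26 + 6 = 32.

6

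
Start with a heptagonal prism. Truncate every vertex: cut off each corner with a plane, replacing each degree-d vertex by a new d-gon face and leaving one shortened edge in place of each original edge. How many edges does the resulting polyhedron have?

The base solid has V = 14, E = 21, F = 9.
Truncation replaces each original edge-end by a new vertex, so V′ = 2E = 42.
Each original edge survives, and each old vertex of degree d contributes d new edges; summing degrees gives Σd = 2E, so E′ = E + 2E = 3E = 63.
Each original face survives and each original vertex becomes one new face: F′ = F + V = 23.

63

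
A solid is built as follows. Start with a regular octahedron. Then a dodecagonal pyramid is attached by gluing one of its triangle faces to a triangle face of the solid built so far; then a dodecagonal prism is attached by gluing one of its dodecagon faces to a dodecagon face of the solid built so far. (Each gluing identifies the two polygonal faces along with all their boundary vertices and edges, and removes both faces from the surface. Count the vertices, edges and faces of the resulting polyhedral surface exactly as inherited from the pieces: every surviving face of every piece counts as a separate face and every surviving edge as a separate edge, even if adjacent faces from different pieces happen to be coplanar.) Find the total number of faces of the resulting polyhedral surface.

A regular octahedron: V=6, E=12, F=8.
Attach a dodecagonal pyramid (V=13, E=24, F=13) along a 3-gon: merge 3 vertices and 3 edges, delete both glued faces → V=16, E=33, F=19.
Attach a dodecagonal prism (V=24, E=36, F=14) along a 12-gon: merge 12 vertices and 12 edges, delete both glued faces → V=28, E=57, F=31.
Check: V − E + F = 28 − 57 + 31 = 2.

31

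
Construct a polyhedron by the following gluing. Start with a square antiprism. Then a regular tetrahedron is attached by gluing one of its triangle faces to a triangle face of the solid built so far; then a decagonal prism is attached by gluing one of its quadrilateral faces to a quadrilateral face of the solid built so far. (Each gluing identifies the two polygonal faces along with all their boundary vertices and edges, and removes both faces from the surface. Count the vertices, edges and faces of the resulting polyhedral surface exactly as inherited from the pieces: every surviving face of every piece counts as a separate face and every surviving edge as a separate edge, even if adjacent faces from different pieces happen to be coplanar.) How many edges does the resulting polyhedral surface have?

A square antiprism: V=8, E=16, F=10.
Attach a regular tetrahedron (V=4, E=6, F=4) along a 3-gon: merge 3 vertices and 3 edges, delete both glued faces → V=9, E=19, F=12.
Attach a decagonal prism (V=20, E=30, F=12) along a 4-gon: merge 4 vertices and 4 edges, delete both glued faces → V=25, E=45, F=22.
Check: V − E + F = 25 − 45 + 22 = 2.

45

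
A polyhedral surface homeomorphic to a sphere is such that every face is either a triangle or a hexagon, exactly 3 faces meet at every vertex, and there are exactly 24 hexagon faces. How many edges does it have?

78

Let x be the number of triangles; then F = 24 + x.
Edge–face incidences: 2E = 6·24 + 3·x = 144 + 3x.
Every vertex has degree 3, so 3V = 2E.
Euler: V − E + F = 2 ⇒ (2E)/3 − E + (24 + x) = 2.
Multiply by 6: 2·(2E) − 3·(2E) + 6·(24 + x) = 12, i.e. 144 + 6x − (144 + 3x) = 12.
Collecting terms: 3x = 12, so x = 4.
Then 2E = 144 + 3·4 = 156, so E = 78, V = 2E/3 = 52, F = 24 + 4 = 28.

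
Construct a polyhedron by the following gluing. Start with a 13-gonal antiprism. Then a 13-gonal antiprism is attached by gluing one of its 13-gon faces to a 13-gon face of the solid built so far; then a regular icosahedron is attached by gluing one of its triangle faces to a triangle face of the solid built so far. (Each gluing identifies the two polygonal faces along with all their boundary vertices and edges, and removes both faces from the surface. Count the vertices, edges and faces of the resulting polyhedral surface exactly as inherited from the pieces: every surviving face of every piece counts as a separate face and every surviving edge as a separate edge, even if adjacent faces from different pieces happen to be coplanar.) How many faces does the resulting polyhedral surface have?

72

A 13-gonal antiprism: V=26, E=52, F=28.
Attach a 13-gonal antiprism (V=26, E=52, F=28) along a 13-gon: merge 13 vertices and 13 edges, delete both glued faces → V=39, E=91, F=54.
Attach a regular icosahedron (V=12, E=30, F=20) along a 3-gon: merge 3 vertices and 3 edges, delete both glued faces → V=48, E=118, F=72.
Check: V − E + F = 48 − 118 + 72 = 2.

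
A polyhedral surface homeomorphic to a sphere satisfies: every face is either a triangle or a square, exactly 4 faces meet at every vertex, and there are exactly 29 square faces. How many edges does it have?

70

Let x be the number of triangles; then F = 29 + x.
Edge–face incidences: 2E = 4·29 + 3·x = 116 + 3x.
Every vertex has degree 4, so 4V = 2E.
Euler: V − E + F = 2 ⇒ (2E)/4 − E + (29 + x) = 2.
Multiply by 8: 2·(2E) − 4·(2E) + 8·(29 + x) = 16, i.e. 232 + 8x − 2·(116 + 3x) = 16.
Collecting terms: 2x = 16, so x = 8.
Then 2E = 116 + 3·8 = 140, so E = 70, V = 2E/4 = 35, F = 29 + 8 = 37.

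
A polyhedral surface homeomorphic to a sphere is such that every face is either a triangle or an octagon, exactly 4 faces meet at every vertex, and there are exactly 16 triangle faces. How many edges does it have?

Let x be the number of octagons; then F = 16 + x.
Edge–face incidences: 2E = 3·16 + 8·x = 48 + 8x.
Every vertex has degree 4, so 4V = 2E.
Euler: V − E + F = 2 ⇒ (2E)/4 − E + (16 + x) = 2.
Multiply by 8: 2·(2E) − 4·(2E) + 8·(16 + x) = 16, i.e. 128 + 8x − 2·(48 + 8x) = 16.
Collecting terms: −8x + 32 = 16, so −8x = −16, so x = 2.
Then 2E = 48 + 8·2 = 64, so E = 32, V = 2E/4 = 16, F = 16 + 2 = 18.

32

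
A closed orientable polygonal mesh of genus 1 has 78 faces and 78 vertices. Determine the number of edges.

For a closed orientable surface of genus 1, χ = 2 − 2·1 = 0.
E = V + F − (0) = 78 + 78 − (0) = 156.

156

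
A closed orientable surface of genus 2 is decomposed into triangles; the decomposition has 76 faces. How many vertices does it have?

36

χ = 2 − 2·2 = -2, and every face is a triangle so 3F = 2E.
E = 3·76/2 = 114. Then V = -2 + E − F = -2 + 114 − 76 = 36.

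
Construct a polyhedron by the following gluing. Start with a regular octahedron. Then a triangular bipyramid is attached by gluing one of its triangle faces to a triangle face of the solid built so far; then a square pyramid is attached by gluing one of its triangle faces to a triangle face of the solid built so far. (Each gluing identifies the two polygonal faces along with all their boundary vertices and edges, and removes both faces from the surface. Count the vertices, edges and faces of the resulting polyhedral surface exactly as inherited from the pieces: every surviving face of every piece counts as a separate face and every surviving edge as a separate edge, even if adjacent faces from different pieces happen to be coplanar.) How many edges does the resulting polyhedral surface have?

23

A regular octahedron: V=6, E=12, F=8.
Attach a triangular bipyramid (V=5, E=9, F=6) along a 3-gon: merge 3 vertices and 3 edges, delete both glued faces → V=8, E=18, F=12.
Attach a square pyramid (V=5, E=8, F=5) along a 3-gon: merge 3 vertices and 3 edges, delete both glued faces → V=10, E=23, F=15.
Check: V − E + F = 10 − 23 + 15 = 2.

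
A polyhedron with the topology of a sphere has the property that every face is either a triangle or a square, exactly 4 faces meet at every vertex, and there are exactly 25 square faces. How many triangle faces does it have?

Let x be the number of triangles; then F = 25 + x.
Edge–face incidences: 2E = 4·25 + 3·x = 100 + 3x.
Every vertex has degree 4, so 4V = 2E.
Euler: V − E + F = 2 ⇒ (2E)/4 − E + (25 + x) = 2.
Multiply by 8: 2·(2E) − 4·(2E) + 8·(25 + x) = 16, i.e. 200 + 8x − 2·(100 + 3x) = 16.
Collecting terms: 2x = 16, so x = 8.
Then 2E = 100 + 3·8 = 124, so E = 62, V = 2E/4 = 31, F = 25 + 8 = 33.

8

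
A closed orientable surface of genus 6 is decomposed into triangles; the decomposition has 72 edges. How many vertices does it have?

χ = 2 − 2·6 = -10, and every face is a triangle so 3F = 2E.
F = 2E/3 = 48. Then V = -10 + E − F = -10 + 72 − 48 = 14.

14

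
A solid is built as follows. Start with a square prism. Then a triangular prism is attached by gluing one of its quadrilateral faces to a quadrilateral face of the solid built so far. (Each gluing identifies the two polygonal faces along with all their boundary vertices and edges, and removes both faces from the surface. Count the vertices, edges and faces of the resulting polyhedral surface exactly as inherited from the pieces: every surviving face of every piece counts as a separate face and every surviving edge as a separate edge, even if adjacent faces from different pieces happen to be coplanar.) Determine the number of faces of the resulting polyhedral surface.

9

A square prism: V=8, E=12, F=6.
Attach a triangular prism (V=6, E=9, F=5) along a 4-gon: merge 4 vertices and 4 edges, delete both glued faces → V=10, E=17, F=9.
Check: V − E + F = 10 − 17 + 9 = 2.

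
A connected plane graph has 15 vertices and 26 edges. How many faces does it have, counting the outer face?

Euler's formula for a connected plane graph: V − E + F = 2, so F = 2 − 15 + 26 = 13.

13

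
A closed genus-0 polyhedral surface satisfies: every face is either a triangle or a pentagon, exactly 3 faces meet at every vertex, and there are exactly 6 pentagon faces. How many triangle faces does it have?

2

Let x be the number of triangles; then F = 6 + x.
Edge–face incidences: 2E = 5·6 + 3·x = 30 + 3x.
Every vertex has degree 3, so 3V = 2E.
Euler: V − E + F = 2 ⇒ (2E)/3 − E + (6 + x) = 2.
Multiply by 6: 2·(2E) − 3·(2E) + 6·(6 + x) = 12, i.e. 36 + 6x − (30 + 3x) = 12.
Collecting terms: 3x + 6 = 12, so 3x = 6, so x = 2.
Then 2E = 30 + 3·2 = 36, so E = 18, V = 2E/3 = 12, F = 6 + 2 = 8.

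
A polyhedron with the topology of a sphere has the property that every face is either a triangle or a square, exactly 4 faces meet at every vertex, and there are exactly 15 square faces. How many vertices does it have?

Let x be the number of triangles; then F = 15 + x.
Edge–face incidences: 2E = 4·15 + 3·x = 60 + 3x.
Every vertex has degree 4, so 4V = 2E.
Euler: V − E + F = 2 ⇒ (2E)/4 − E + (15 + x) = 2.
Multiply by 8: 2·(2E) − 4·(2E) + 8·(15 + x) = 16, i.e. 120 + 8x − 2·(60 + 3x) = 16.
Collecting terms: 2x = 16, so x = 8.
Then 2E = 60 + 3·8 = 84, so E = 42, V = 2E/4 = 21, F = 15 + 8 = 23.

21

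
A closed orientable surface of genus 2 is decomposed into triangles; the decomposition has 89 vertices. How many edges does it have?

χ = 2 − 2·2 = -2, and every face is a triangle so 3F = 2E.
V − E + F = -2 with E = 3F/2 gives 89 − (3/2 − 1)·F = -2, so F = 182 and E = 273.

273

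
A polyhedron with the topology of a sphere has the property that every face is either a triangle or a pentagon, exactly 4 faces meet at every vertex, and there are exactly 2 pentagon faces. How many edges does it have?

20

Let x be the number of triangles; then F = 2 + x.
Edge–face incidences: 2E = 5·2 + 3·x = 10 + 3x.
Every vertex has degree 4, so 4V = 2E.
Euler: V − E + F = 2 ⇒ (2E)/4 − E + (2 + x) = 2.
Multiply by 8: 2·(2E) − 4·(2E) + 8·(2 + x) = 16, i.e. 16 + 8x − 2·(10 + 3x) = 16.
Collecting terms: 2x − 4 = 16, so 2x = 20, so x = 10.
Then 2E = 10 + 3·10 = 40, so E = 20, V = 2E/4 = 10, F = 2 + 10 = 12.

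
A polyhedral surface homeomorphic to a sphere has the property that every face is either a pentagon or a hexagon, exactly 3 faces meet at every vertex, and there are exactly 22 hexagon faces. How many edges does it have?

96

Let x be the number of pentagons; then F = 22 + x.
Edge–face incidences: 2E = 6·22 + 5·x = 132 + 5x.
Every vertex has degree 3, so 3V = 2E.
Euler: V − E + F = 2 ⇒ (2E)/3 − E + (22 + x) = 2.
Multiply by 6: 2·(2E) − 3·(2E) + 6·(22 + x) = 12, i.e. 132 + 6x − (132 + 5x) = 12.
Collecting terms: x = 12.
Then 2E = 132 + 5·12 = 192, so E = 96, V = 2E/3 = 64, F = 22 + 12 = 34.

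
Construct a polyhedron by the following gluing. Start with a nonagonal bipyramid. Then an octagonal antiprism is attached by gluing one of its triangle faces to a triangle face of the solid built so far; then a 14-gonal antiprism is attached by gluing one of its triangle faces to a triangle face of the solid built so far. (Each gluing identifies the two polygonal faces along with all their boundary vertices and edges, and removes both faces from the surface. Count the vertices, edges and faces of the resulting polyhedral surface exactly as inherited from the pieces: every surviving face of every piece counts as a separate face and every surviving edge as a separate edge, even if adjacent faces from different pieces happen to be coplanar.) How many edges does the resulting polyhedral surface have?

109

A nonagonal bipyramid: V=11, E=27, F=18.
Attach an octagonal antiprism (V=16, E=32, F=18) along a 3-gon: merge 3 vertices and 3 edges, delete both glued faces → V=24, E=56, F=34.
Attach a 14-gonal antiprism (V=28, E=56, F=30) along a 3-gon: merge 3 vertices and 3 edges, delete both glued faces → V=49, E=109, F=62.
Check: V − E + F = 49 − 109 + 62 = 2.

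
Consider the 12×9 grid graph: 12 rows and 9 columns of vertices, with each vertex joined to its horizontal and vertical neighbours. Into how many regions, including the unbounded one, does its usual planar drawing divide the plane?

The grid has V = 12·9 = 108 vertices and E = 12·8 + 9·11 = 195 edges.
F = 2 − V + E = 2 − 108 + 195 = 89.

89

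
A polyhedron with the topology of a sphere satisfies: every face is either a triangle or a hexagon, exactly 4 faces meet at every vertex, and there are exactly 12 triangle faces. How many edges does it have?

Let x be the number of hexagons; then F = 12 + x.
Edge–face incidences: 2E = 3·12 + 6·x = 36 + 6x.
Every vertex has degree 4, so 4V = 2E.
Euler: V − E + F = 2 ⇒ (2E)/4 − E + (12 + x) = 2.
Multiply by 8: 2·(2E) − 4·(2E) + 8·(12 + x) = 16, i.e. 96 + 8x − 2·(36 + 6x) = 16.
Collecting terms: −4x + 24 = 16, so −4x = −8, so x = 2.
Then 2E = 36 + 6·2 = 48, so E = 24, V = 2E/4 = 12, F = 12 + 2 = 14.

24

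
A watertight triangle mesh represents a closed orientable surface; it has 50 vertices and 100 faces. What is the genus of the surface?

Every face is a triangle, so 2E = 3·100 = 300, giving E = 150.
χ = V − E + F = 50 − 150 + 100 = 0.
For a closed orientable surface χ = 2 − 2g, so g = (2 − (0))/2 = 1.

1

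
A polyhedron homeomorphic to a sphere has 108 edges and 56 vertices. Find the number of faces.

54

Here V − E + F = 2.
F = 2 − V + E = 2 − 56 + 108 = 54.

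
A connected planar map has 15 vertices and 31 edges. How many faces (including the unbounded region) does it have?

Euler's formula for a connected plane graph: V − E + F = 2, so F = 2 − 15 + 31 = 18.

18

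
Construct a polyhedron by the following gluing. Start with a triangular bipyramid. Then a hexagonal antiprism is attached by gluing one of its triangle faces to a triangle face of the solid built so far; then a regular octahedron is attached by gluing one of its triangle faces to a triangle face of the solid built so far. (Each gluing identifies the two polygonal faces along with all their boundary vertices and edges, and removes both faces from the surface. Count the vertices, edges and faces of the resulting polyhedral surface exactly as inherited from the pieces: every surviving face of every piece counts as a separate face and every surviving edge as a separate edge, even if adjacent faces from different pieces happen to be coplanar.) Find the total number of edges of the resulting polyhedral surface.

A triangular bipyramid: V=5, E=9, F=6.
Attach a hexagonal antiprism (V=12, E=24, F=14) along a 3-gon: merge 3 vertices and 3 edges, delete both glued faces → V=14, E=30, F=18.
Attach a regular octahedron (V=6, E=12, F=8) along a 3-gon: merge 3 vertices and 3 edges, delete both glued faces → V=17, E=39, F=24.
Check: V − E + F = 17 − 39 + 24 = 2.

39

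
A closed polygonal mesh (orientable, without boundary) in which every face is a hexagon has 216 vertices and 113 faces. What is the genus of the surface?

Every face is a hexagon, so 2E = 6·113 = 678, giving E = 339.
χ = V − E + F = 216 − 339 + 113 = -10.
For a closed orientable surface χ = 2 − 2g, so g = (2 − (-10))/2 = 6.

6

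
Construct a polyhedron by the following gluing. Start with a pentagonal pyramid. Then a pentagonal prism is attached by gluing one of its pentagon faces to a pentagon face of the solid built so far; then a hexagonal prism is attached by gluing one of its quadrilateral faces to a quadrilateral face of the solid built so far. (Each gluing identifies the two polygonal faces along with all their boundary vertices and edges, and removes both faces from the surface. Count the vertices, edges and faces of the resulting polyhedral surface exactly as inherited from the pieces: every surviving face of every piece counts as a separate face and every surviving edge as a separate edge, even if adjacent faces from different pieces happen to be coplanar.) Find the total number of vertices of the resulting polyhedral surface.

A pentagonal pyramid: V=6, E=10, F=6.
Attach a pentagonal prism (V=10, E=15, F=7) along a 5-gon: merge 5 vertices and 5 edges, delete both glued faces → V=11, E=20, F=11.
Attach a hexagonal prism (V=12, E=18, F=8) along a 4-gon: merge 4 vertices and 4 edges, delete both glued faces → V=19, E=34, F=17.
Check: V − E + F = 19 − 34 + 17 = 2.

19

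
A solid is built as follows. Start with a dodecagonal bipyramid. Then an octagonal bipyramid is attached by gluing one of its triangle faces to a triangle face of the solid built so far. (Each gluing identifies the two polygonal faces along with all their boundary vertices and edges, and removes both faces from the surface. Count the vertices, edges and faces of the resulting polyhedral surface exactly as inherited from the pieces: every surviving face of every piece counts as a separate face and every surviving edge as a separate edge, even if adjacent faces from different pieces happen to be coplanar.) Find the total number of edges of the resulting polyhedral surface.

A dodecagonal bipyramid: V=14, E=36, F=24.
Attach an octagonal bipyramid (V=10, E=24, F=16) along a 3-gon: merge 3 vertices and 3 edges, delete both glued faces → V=21, E=57, F=38.
Check: V − E + F = 21 − 57 + 38 = 2.

57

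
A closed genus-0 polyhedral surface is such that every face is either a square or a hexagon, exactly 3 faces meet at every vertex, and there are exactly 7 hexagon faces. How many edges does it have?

Let x be the number of squares; then F = 7 + x.
Edge–face incidences: 2E = 6·7 + 4·x = 42 + 4x.
Every vertex has degree 3, so 3V = 2E.
Euler: V − E + F = 2 ⇒ (2E)/3 − E + (7 + x) = 2.
Multiply by 6: 2·(2E) − 3·(2E) + 6·(7 + x) = 12, i.e. 42 + 6x − (42 + 4x) = 12.
Collecting terms: 2x = 12, so x = 6.
Then 2E = 42 + 4·6 = 66, so E = 33, V = 2E/3 = 22, F = 7 + 6 = 13.

33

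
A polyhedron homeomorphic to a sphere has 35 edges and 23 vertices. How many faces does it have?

Here V − E + F = 2.
F = 2 − V + E = 2 − 23 + 35 = 14.

14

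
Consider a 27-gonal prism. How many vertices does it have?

54

A prism on an n-gon has two n-gon bases and n rectangular sides: V = 2·27 = 54, E = 3·27 = 81, F = 27 + 2 = 29.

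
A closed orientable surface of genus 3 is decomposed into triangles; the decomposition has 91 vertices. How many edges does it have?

285

χ = 2 − 2·3 = -4, and every face is a triangle so 3F = 2E.
V − E + F = -4 with E = 3F/2 gives 91 − (3/2 − 1)·F = -4, so F = 190 and E = 285.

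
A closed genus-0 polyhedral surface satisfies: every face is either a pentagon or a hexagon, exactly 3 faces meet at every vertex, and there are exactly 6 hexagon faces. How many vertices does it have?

Let x be the number of pentagons; then F = 6 + x.
Edge–face incidences: 2E = 6·6 + 5·x = 36 + 5x.
Every vertex has degree 3, so 3V = 2E.
Euler: V − E + F = 2 ⇒ (2E)/3 − E + (6 + x) = 2.
Multiply by 6: 2·(2E) − 3·(2E) + 6·(6 + x) = 12, i.e. 36 + 6x − (36 + 5x) = 12.
Collecting terms: x = 12.
Then 2E = 36 + 5·12 = 96, so E = 48, V = 2E/3 = 32, F = 6 + 12 = 18.

32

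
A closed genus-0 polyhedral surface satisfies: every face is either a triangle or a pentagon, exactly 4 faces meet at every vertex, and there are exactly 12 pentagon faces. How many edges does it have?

60

Let x be the number of triangles; then F = 12 + x.
Edge–face incidences: 2E = 5·12 + 3·x = 60 + 3x.
Every vertex has degree 4, so 4V = 2E.
Euler: V − E + F = 2 ⇒ (2E)/4 − E + (12 + x) = 2.
Multiply by 8: 2·(2E) − 4·(2E) + 8·(12 + x) = 16, i.e. 96 + 8x − 2·(60 + 3x) = 16.
Collecting terms: 2x − 24 = 16, so 2x = 40, so x = 20.
Then 2E = 60 + 3·20 = 120, so E = 60, V = 2E/4 = 30, F = 12 + 20 = 32.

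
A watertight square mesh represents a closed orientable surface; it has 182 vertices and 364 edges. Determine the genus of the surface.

Every face is a square and each edge borders two faces, so 4F = 2·364, giving F = 182.
χ = V − E + F = 182 − 364 + 182 = 0.
For a closed orientable surface χ = 2 − 2g, so g = (2 − (0))/2 = 1.

1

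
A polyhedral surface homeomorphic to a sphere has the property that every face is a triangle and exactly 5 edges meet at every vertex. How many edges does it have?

30

Each face has 3 edges and each edge borders two faces, so 2E = 3F.
Each vertex has degree 5, so 5V = 2E and hence V = 3F/5.
Euler: V − E + F = 2 ⇒ (3F/5) − (3F/2) + F = 2.
Multiply by 10: (6 − 15 + 10)F = 20, i.e. 1F = 20.
So F = 20, E = 3·20/2 = 30, V = 3·20/5 = 12.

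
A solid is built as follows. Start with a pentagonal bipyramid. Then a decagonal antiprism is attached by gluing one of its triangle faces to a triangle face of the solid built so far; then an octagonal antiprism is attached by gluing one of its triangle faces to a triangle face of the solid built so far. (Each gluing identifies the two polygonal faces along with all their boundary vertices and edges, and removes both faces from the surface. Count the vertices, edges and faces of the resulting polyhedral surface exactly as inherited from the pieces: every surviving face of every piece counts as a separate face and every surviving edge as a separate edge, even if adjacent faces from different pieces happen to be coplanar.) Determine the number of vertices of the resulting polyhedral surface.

37

A pentagonal bipyramid: V=7, E=15, F=10.
Attach a decagonal antiprism (V=20, E=40, F=22) along a 3-gon: merge 3 vertices and 3 edges, delete both glued faces → V=24, E=52, F=30.
Attach an octagonal antiprism (V=16, E=32, F=18) along a 3-gon: merge 3 vertices and 3 edges, delete both glued faces → V=37, E=81, F=46.
Check: V − E + F = 37 − 81 + 46 = 2.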